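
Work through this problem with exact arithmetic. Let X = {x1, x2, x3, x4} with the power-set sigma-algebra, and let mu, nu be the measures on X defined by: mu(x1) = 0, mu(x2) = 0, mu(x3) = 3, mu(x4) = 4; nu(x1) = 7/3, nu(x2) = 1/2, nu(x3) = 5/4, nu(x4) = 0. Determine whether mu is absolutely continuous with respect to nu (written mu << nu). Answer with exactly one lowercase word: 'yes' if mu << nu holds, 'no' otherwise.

mu << nu means: every nu-null measurable set is also mu-null; equivalently, for every atom x, if nu({x}) = 0 then mu({x}) = 0.
Checking each atom:
  x1: nu = 7/3 > 0 -> no constraint.
  x2: nu = 1/2 > 0 -> no constraint.
  x3: nu = 5/4 > 0 -> no constraint.
  x4: nu = 0, mu = 4 > 0 -> violates mu << nu.
The atom(s) x4 violate the condition (nu = 0 but mu > 0). Therefore mu is NOT absolutely continuous w.r.t. nu.

no


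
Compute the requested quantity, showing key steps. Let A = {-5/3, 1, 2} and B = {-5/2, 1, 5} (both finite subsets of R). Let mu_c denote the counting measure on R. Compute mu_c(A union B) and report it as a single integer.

Counting measure on a finite set equals cardinality. By inclusion-exclusion, |A union B| = |A| + |B| - |A cap B|.
|A| = 3, |B| = 3, |A cap B| = 1.
So mu_c(A union B) = 3 + 3 - 1 = 5.

5


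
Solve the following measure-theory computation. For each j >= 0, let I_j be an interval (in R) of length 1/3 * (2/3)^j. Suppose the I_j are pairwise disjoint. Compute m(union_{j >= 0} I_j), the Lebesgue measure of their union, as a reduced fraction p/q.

By countable additivity of the Lebesgue measure on pairwise disjoint measurable sets,
  m(union_{j >= 0} I_j) = sum_{j >= 0} m(I_j) = sum_{j >= 0} a * r^j,
  with a = 1/3 and r = 2/3.
Since 0 < r = 2/3 < 1, the geometric series converges:
  sum_{j >= 0} a * r^j = a / (1 - r).
  = 1/3 / (1 - 2/3)
  = 1/3 / (1/3)
  = 1.

1


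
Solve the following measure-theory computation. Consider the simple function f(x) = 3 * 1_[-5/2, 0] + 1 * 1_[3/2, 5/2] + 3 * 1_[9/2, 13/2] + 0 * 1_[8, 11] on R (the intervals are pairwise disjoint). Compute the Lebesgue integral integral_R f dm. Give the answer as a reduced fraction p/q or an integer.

For a simple function f = sum_i c_i * 1_{A_i} with disjoint A_i,
  integral f dm = sum_i c_i * m(A_i).
Lengths of the A_i:
  m(A_1) = 0 - (-5/2) = 5/2.
  m(A_2) = 5/2 - 3/2 = 1.
  m(A_3) = 13/2 - 9/2 = 2.
  m(A_4) = 11 - 8 = 3.
Contributions c_i * m(A_i):
  (3) * (5/2) = 15/2.
  (1) * (1) = 1.
  (3) * (2) = 6.
  (0) * (3) = 0.
Total: 15/2 + 1 + 6 + 0 = 29/2.

29/2


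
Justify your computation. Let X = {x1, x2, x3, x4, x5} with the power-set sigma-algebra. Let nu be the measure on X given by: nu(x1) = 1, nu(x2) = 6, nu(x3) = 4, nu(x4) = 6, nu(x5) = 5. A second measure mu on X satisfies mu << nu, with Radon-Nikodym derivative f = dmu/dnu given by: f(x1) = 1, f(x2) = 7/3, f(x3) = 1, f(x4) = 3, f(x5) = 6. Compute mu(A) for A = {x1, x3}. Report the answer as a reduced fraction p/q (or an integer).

By the defining property of the Radon-Nikodym derivative, for every measurable set A,
  mu(A) = integral_A f dnu.
Since nu is a discrete measure concentrated on the atoms of X, the integral over A reduces to the sum
  mu(A) = sum_{x in A} f(x) * nu({x}).
Computing each term:
  x1: f(x1) * nu(x1) = 1 * 1 = 1.
  x3: f(x3) * nu(x3) = 1 * 4 = 4.
Summing: mu(A) = 1 + 4 = 5.

5


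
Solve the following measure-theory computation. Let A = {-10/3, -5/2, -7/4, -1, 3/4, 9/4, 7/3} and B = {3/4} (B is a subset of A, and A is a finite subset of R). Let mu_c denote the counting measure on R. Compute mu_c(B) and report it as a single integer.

Counting measure assigns mu_c(E) = |E| (number of elements) when E is finite.
B has 1 element(s), so mu_c(B) = 1.

1


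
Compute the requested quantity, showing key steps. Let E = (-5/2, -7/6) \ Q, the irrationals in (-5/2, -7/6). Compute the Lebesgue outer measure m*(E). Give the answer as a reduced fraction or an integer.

The interval I = (-5/2, -7/6) has m(I) = -7/6 - (-5/2) = 4/3 (endpoints are measure-zero, so open/closed/half-open agree). Write I = (I cap Q) u (I \ Q). The rationals in I are countable, so m*(I cap Q) = 0 (cover each rational by intervals whose total length is arbitrarily small). By countable subadditivity m*(I) <= m*(I cap Q) + m*(I \ Q), hence m*(I \ Q) >= m(I) = 4/3. The reverse inequality m*(I \ Q) <= m*(I) = 4/3 is trivial since (I \ Q) is a subset of I. Therefore m*(I \ Q) = 4/3.

4/3


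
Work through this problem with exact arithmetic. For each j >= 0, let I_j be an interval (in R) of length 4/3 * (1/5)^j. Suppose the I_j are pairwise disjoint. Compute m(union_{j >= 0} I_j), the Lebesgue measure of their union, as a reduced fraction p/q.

By countable additivity of the Lebesgue measure on pairwise disjoint measurable sets,
  m(union_{j >= 0} I_j) = sum_{j >= 0} m(I_j) = sum_{j >= 0} a * r^j,
  with a = 4/3 and r = 1/5.
Since 0 < r = 1/5 < 1, the geometric series converges:
  sum_{j >= 0} a * r^j = a / (1 - r).
  = 4/3 / (1 - 1/5)
  = 4/3 / (4/5)
  = 5/3.

5/3


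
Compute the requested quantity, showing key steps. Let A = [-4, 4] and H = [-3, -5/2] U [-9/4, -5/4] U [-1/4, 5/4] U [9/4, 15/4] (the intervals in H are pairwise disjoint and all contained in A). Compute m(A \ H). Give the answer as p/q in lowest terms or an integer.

The ambient interval has length m(A) = 4 - (-4) = 8.
Since the holes are disjoint and sit inside A, by finite additivity
  m(H) = sum_i (b_i - a_i), and m(A \ H) = m(A) - m(H).
Computing the hole measures:
  m(H_1) = -5/2 - (-3) = 1/2.
  m(H_2) = -5/4 - (-9/4) = 1.
  m(H_3) = 5/4 - (-1/4) = 3/2.
  m(H_4) = 15/4 - 9/4 = 3/2.
Summed: m(H) = 1/2 + 1 + 3/2 + 3/2 = 9/2.
So m(A \ H) = 8 - 9/2 = 7/2.

7/2


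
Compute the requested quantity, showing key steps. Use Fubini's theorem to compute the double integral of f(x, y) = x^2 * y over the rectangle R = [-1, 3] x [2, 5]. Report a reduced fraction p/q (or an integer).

f(x, y) is a tensor product of a function of x and a function of y, and both factors are bounded continuous (hence Lebesgue integrable) on the rectangle, so Fubini's theorem applies:
  integral_R f d(m x m) = (integral_a1^b1 x^2 dx) * (integral_a2^b2 y dy).
Inner integral in x: integral_{-1}^{3} x^2 dx = (3^3 - (-1)^3)/3
  = 28/3.
Inner integral in y: integral_{2}^{5} y dy = (5^2 - 2^2)/2
  = 21/2.
Product: (28/3) * (21/2) = 98.

98


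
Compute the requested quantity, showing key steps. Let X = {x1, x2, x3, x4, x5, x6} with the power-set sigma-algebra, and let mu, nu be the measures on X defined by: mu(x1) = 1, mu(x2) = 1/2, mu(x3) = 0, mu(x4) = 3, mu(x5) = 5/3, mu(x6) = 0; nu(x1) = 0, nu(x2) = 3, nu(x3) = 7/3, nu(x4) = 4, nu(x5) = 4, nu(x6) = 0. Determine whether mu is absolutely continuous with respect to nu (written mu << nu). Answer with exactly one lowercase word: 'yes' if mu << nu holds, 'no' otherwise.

mu << nu means: every nu-null measurable set is also mu-null; equivalently, for every atom x, if nu({x}) = 0 then mu({x}) = 0.
Checking each atom:
  x1: nu = 0, mu = 1 > 0 -> violates mu << nu.
  x2: nu = 3 > 0 -> no constraint.
  x3: nu = 7/3 > 0 -> no constraint.
  x4: nu = 4 > 0 -> no constraint.
  x5: nu = 4 > 0 -> no constraint.
  x6: nu = 0, mu = 0 -> consistent with mu << nu.
The atom(s) x1 violate the condition (nu = 0 but mu > 0). Therefore mu is NOT absolutely continuous w.r.t. nu.

no


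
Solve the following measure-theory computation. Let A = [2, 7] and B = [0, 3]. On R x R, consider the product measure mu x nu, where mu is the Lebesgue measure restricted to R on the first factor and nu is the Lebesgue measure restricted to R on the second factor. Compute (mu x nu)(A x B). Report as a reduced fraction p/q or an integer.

For a measurable rectangle A x B, the product measure satisfies
  (mu x nu)(A x B) = mu(A) * nu(B).
  mu(A) = 5.
  nu(B) = 3.
  (mu x nu)(A x B) = 5 * 3 = 15.

15


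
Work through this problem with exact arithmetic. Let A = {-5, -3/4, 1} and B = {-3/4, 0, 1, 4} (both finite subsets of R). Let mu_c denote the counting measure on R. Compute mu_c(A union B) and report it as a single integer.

Counting measure on a finite set equals cardinality. By inclusion-exclusion, |A union B| = |A| + |B| - |A cap B|.
|A| = 3, |B| = 4, |A cap B| = 2.
So mu_c(A union B) = 3 + 4 - 2 = 5.

5


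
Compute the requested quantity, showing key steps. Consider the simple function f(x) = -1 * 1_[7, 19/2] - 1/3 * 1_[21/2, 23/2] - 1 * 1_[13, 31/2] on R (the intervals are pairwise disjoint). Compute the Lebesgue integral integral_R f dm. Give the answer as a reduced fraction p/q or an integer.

For a simple function f = sum_i c_i * 1_{A_i} with disjoint A_i,
  integral f dm = sum_i c_i * m(A_i).
Lengths of the A_i:
  m(A_1) = 19/2 - 7 = 5/2.
  m(A_2) = 23/2 - 21/2 = 1.
  m(A_3) = 31/2 - 13 = 5/2.
Contributions c_i * m(A_i):
  (-1) * (5/2) = -5/2.
  (-1/3) * (1) = -1/3.
  (-1) * (5/2) = -5/2.
Total: -5/2 - 1/3 - 5/2 = -16/3.

-16/3


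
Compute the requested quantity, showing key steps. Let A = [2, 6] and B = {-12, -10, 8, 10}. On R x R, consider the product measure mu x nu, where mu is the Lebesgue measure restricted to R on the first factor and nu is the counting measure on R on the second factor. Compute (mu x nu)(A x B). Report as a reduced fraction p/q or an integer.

For a measurable rectangle A x B, the product measure satisfies
  (mu x nu)(A x B) = mu(A) * nu(B).
  mu(A) = 4.
  nu(B) = 4.
  (mu x nu)(A x B) = 4 * 4 = 16.

16


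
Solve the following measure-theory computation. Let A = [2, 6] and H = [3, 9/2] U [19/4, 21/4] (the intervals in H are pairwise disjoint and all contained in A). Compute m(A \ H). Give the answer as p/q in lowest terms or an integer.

The ambient interval has length m(A) = 6 - 2 = 4.
Since the holes are disjoint and sit inside A, by finite additivity
  m(H) = sum_i (b_i - a_i), and m(A \ H) = m(A) - m(H).
Computing the hole measures:
  m(H_1) = 9/2 - 3 = 3/2.
  m(H_2) = 21/4 - 19/4 = 1/2.
Summed: m(H) = 3/2 + 1/2 = 2.
So m(A \ H) = 4 - 2 = 2.

2


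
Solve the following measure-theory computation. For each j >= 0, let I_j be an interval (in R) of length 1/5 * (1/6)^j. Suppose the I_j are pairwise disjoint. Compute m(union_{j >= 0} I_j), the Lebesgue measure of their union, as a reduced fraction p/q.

By countable additivity of the Lebesgue measure on pairwise disjoint measurable sets,
  m(union_{j >= 0} I_j) = sum_{j >= 0} m(I_j) = sum_{j >= 0} a * r^j,
  with a = 1/5 and r = 1/6.
Since 0 < r = 1/6 < 1, the geometric series converges:
  sum_{j >= 0} a * r^j = a / (1 - r).
  = 1/5 / (1 - 1/6)
  = 1/5 / (5/6)
  = 6/25.

6/25


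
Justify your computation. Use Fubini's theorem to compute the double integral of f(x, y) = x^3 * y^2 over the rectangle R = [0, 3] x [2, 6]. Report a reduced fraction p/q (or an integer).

f(x, y) is a tensor product of a function of x and a function of y, and both factors are bounded continuous (hence Lebesgue integrable) on the rectangle, so Fubini's theorem applies:
  integral_R f d(m x m) = (integral_a1^b1 x^3 dx) * (integral_a2^b2 y^2 dy).
Inner integral in x: integral_{0}^{3} x^3 dx = (3^4 - 0^4)/4
  = 81/4.
Inner integral in y: integral_{2}^{6} y^2 dy = (6^3 - 2^3)/3
  = 208/3.
Product: (81/4) * (208/3) = 1404.

1404


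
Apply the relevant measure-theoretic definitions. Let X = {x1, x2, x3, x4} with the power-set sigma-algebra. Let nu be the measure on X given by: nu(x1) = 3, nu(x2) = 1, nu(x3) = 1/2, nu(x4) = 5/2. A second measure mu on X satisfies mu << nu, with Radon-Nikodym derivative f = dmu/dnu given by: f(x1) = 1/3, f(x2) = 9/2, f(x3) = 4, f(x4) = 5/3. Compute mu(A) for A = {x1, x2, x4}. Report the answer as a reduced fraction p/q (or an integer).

By the defining property of the Radon-Nikodym derivative, for every measurable set A,
  mu(A) = integral_A f dnu.
Since nu is a discrete measure concentrated on the atoms of X, the integral over A reduces to the sum
  mu(A) = sum_{x in A} f(x) * nu({x}).
Computing each term:
  x1: f(x1) * nu(x1) = 1/3 * 3 = 1.
  x2: f(x2) * nu(x2) = 9/2 * 1 = 9/2.
  x4: f(x4) * nu(x4) = 5/3 * 5/2 = 25/6.
Summing: mu(A) = 1 + 9/2 + 25/6 = 29/3.

29/3


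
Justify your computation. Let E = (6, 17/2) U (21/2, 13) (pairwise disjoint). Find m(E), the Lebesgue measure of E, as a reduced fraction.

For pairwise disjoint intervals, m(union_i I_i) = sum_i m(I_i),
and m is invariant under swapping open/closed endpoints (single points have measure 0).
So m(E) = sum_i (b_i - a_i).
  I_1 has length 17/2 - 6 = 5/2.
  I_2 has length 13 - 21/2 = 5/2.
Summing:
  m(E) = 5/2 + 5/2 = 5.

5


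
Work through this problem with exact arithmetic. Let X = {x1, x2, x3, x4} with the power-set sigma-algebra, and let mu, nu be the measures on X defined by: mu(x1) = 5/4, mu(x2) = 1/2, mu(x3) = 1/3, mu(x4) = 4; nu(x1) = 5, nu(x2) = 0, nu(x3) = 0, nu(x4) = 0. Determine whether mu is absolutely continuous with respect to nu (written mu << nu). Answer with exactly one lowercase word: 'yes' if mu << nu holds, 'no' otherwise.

mu << nu means: every nu-null measurable set is also mu-null; equivalently, for every atom x, if nu({x}) = 0 then mu({x}) = 0.
Checking each atom:
  x1: nu = 5 > 0 -> no constraint.
  x2: nu = 0, mu = 1/2 > 0 -> violates mu << nu.
  x3: nu = 0, mu = 1/3 > 0 -> violates mu << nu.
  x4: nu = 0, mu = 4 > 0 -> violates mu << nu.
The atom(s) x2, x3, x4 violate the condition (nu = 0 but mu > 0). Therefore mu is NOT absolutely continuous w.r.t. nu.

no


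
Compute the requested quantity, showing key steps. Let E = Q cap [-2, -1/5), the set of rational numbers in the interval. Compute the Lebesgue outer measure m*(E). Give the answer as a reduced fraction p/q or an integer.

Q cap [-2, -1/5) is countable; list its elements as q_1, q_2, ... . Fix eps > 0 and cover the k-th point by an interval of length eps * 2^(-k). The cover has total length eps * sum_{k>=1} 2^(-k) = eps, so by definition of outer measure m*(Q cap [-2, -1/5)) <= eps. Since eps was arbitrary and m* >= 0, the outer measure is 0.

0


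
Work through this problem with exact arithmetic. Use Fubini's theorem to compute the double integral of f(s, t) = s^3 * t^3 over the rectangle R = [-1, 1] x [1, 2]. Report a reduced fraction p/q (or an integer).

f(s, t) is a tensor product of a function of s and a function of t, and both factors are bounded continuous (hence Lebesgue integrable) on the rectangle, so Fubini's theorem applies:
  integral_R f d(m x m) = (integral_a1^b1 s^3 ds) * (integral_a2^b2 t^3 dt).
Inner integral in s: integral_{-1}^{1} s^3 ds = (1^4 - (-1)^4)/4
  = 0.
Inner integral in t: integral_{1}^{2} t^3 dt = (2^4 - 1^4)/4
  = 15/4.
Product: (0) * (15/4) = 0.

0


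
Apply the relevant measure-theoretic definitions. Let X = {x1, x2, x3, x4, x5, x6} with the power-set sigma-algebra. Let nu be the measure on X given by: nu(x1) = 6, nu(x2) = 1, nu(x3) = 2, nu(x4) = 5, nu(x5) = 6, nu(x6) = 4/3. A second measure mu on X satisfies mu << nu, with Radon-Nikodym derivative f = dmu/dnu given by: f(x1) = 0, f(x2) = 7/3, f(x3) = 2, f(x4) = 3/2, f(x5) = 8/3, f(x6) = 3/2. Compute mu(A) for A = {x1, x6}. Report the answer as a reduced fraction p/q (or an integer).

By the defining property of the Radon-Nikodym derivative, for every measurable set A,
  mu(A) = integral_A f dnu.
Since nu is a discrete measure concentrated on the atoms of X, the integral over A reduces to the sum
  mu(A) = sum_{x in A} f(x) * nu({x}).
Computing each term:
  x1: f(x1) * nu(x1) = 0 * 6 = 0.
  x6: f(x6) * nu(x6) = 3/2 * 4/3 = 2.
Summing: mu(A) = 0 + 2 = 2.

2


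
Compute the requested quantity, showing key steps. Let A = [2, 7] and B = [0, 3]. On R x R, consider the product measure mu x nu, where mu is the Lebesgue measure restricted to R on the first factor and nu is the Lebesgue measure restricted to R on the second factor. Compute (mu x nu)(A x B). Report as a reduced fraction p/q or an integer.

For a measurable rectangle A x B, the product measure satisfies
  (mu x nu)(A x B) = mu(A) * nu(B).
  mu(A) = 5.
  nu(B) = 3.
  (mu x nu)(A x B) = 5 * 3 = 15.

15


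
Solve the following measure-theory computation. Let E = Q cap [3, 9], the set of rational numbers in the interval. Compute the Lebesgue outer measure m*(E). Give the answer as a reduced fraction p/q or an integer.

Q cap [3, 9] is countable; list its elements as q_1, q_2, ... . Fix eps > 0 and cover the k-th point by an interval of length eps * 2^(-k). The cover has total length eps * sum_{k>=1} 2^(-k) = eps, so by definition of outer measure m*(Q cap [3, 9]) <= eps. Since eps was arbitrary and m* >= 0, the outer measure is 0.

0


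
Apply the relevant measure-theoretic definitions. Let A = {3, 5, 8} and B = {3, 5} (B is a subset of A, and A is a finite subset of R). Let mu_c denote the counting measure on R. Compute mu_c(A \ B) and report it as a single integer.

Counting measure assigns mu_c(E) = |E| (number of elements) when E is finite. For B subset A, A \ B is the set of elements of A not in B, so |A \ B| = |A| - |B|.
|A| = 3, |B| = 2, so mu_c(A \ B) = 3 - 2 = 1.

1


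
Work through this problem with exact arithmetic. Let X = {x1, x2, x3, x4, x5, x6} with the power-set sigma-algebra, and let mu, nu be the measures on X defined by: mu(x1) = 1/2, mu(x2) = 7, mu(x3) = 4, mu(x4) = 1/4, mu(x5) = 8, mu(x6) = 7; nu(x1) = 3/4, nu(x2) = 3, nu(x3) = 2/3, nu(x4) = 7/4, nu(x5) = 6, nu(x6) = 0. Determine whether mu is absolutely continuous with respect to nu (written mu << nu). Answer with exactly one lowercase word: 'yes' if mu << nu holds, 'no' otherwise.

mu << nu means: every nu-null measurable set is also mu-null; equivalently, for every atom x, if nu({x}) = 0 then mu({x}) = 0.
Checking each atom:
  x1: nu = 3/4 > 0 -> no constraint.
  x2: nu = 3 > 0 -> no constraint.
  x3: nu = 2/3 > 0 -> no constraint.
  x4: nu = 7/4 > 0 -> no constraint.
  x5: nu = 6 > 0 -> no constraint.
  x6: nu = 0, mu = 7 > 0 -> violates mu << nu.
The atom(s) x6 violate the condition (nu = 0 but mu > 0). Therefore mu is NOT absolutely continuous w.r.t. nu.

no


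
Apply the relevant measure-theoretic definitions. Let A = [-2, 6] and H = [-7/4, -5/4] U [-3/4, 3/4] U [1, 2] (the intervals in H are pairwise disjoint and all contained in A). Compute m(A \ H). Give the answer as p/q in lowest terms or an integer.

The ambient interval has length m(A) = 6 - (-2) = 8.
Since the holes are disjoint and sit inside A, by finite additivity
  m(H) = sum_i (b_i - a_i), and m(A \ H) = m(A) - m(H).
Computing the hole measures:
  m(H_1) = -5/4 - (-7/4) = 1/2.
  m(H_2) = 3/4 - (-3/4) = 3/2.
  m(H_3) = 2 - 1 = 1.
Summed: m(H) = 1/2 + 3/2 + 1 = 3.
So m(A \ H) = 8 - 3 = 5.

5


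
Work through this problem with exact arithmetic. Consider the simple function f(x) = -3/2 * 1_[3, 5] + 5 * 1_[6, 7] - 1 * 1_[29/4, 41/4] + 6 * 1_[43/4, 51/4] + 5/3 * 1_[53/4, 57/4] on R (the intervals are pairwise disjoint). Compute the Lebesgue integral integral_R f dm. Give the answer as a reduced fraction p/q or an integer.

For a simple function f = sum_i c_i * 1_{A_i} with disjoint A_i,
  integral f dm = sum_i c_i * m(A_i).
Lengths of the A_i:
  m(A_1) = 5 - 3 = 2.
  m(A_2) = 7 - 6 = 1.
  m(A_3) = 41/4 - 29/4 = 3.
  m(A_4) = 51/4 - 43/4 = 2.
  m(A_5) = 57/4 - 53/4 = 1.
Contributions c_i * m(A_i):
  (-3/2) * (2) = -3.
  (5) * (1) = 5.
  (-1) * (3) = -3.
  (6) * (2) = 12.
  (5/3) * (1) = 5/3.
Total: -3 + 5 - 3 + 12 + 5/3 = 38/3.

38/3


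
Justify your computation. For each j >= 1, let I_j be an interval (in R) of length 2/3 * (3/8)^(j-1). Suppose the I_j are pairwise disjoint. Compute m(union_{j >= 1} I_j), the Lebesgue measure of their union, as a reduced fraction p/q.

By countable additivity of the Lebesgue measure on pairwise disjoint measurable sets,
  m(union_{j >= 1} I_j) = sum_{j >= 1} m(I_j) = sum_{j >= 1} a * r^(j-1),
  with a = 2/3 and r = 3/8.
Since 0 < r = 3/8 < 1, the geometric series converges:
  sum_{j >= 1} a * r^(j-1) = a / (1 - r).
  = 2/3 / (1 - 3/8)
  = 2/3 / (5/8)
  = 16/15.

16/15


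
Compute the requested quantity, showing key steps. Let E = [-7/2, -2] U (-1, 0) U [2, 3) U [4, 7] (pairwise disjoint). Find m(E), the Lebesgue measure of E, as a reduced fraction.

For pairwise disjoint intervals, m(union_i I_i) = sum_i m(I_i),
and m is invariant under swapping open/closed endpoints (single points have measure 0).
So m(E) = sum_i (b_i - a_i).
  I_1 has length -2 - (-7/2) = 3/2.
  I_2 has length 0 - (-1) = 1.
  I_3 has length 3 - 2 = 1.
  I_4 has length 7 - 4 = 3.
Summing:
  m(E) = 3/2 + 1 + 1 + 3 = 13/2.

13/2


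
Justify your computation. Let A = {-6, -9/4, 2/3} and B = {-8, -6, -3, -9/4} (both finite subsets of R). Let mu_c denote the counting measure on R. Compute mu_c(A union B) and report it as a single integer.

Counting measure on a finite set equals cardinality. By inclusion-exclusion, |A union B| = |A| + |B| - |A cap B|.
|A| = 3, |B| = 4, |A cap B| = 2.
So mu_c(A union B) = 3 + 4 - 2 = 5.

5


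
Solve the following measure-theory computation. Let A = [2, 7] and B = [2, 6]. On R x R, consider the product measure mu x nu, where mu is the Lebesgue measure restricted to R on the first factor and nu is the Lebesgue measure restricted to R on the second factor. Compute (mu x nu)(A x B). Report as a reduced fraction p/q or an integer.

For a measurable rectangle A x B, the product measure satisfies
  (mu x nu)(A x B) = mu(A) * nu(B).
  mu(A) = 5.
  nu(B) = 4.
  (mu x nu)(A x B) = 5 * 4 = 20.

20


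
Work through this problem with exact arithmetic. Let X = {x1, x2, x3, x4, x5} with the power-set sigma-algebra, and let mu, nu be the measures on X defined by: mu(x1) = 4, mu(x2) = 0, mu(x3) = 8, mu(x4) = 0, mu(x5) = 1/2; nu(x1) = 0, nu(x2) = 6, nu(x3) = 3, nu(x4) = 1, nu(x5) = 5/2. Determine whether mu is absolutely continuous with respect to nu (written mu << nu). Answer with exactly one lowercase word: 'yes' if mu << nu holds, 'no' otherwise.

mu << nu means: every nu-null measurable set is also mu-null; equivalently, for every atom x, if nu({x}) = 0 then mu({x}) = 0.
Checking each atom:
  x1: nu = 0, mu = 4 > 0 -> violates mu << nu.
  x2: nu = 6 > 0 -> no constraint.
  x3: nu = 3 > 0 -> no constraint.
  x4: nu = 1 > 0 -> no constraint.
  x5: nu = 5/2 > 0 -> no constraint.
The atom(s) x1 violate the condition (nu = 0 but mu > 0). Therefore mu is NOT absolutely continuous w.r.t. nu.

no


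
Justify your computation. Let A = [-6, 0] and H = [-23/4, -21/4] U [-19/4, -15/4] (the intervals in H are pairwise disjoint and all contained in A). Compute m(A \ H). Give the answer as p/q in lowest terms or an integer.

The ambient interval has length m(A) = 0 - (-6) = 6.
Since the holes are disjoint and sit inside A, by finite additivity
  m(H) = sum_i (b_i - a_i), and m(A \ H) = m(A) - m(H).
Computing the hole measures:
  m(H_1) = -21/4 - (-23/4) = 1/2.
  m(H_2) = -15/4 - (-19/4) = 1.
Summed: m(H) = 1/2 + 1 = 3/2.
So m(A \ H) = 6 - 3/2 = 9/2.

9/2


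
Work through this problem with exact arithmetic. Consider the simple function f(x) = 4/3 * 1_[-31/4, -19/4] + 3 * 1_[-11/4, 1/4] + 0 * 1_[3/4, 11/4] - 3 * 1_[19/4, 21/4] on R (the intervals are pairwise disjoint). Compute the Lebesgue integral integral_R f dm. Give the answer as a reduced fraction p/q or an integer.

For a simple function f = sum_i c_i * 1_{A_i} with disjoint A_i,
  integral f dm = sum_i c_i * m(A_i).
Lengths of the A_i:
  m(A_1) = -19/4 - (-31/4) = 3.
  m(A_2) = 1/4 - (-11/4) = 3.
  m(A_3) = 11/4 - 3/4 = 2.
  m(A_4) = 21/4 - 19/4 = 1/2.
Contributions c_i * m(A_i):
  (4/3) * (3) = 4.
  (3) * (3) = 9.
  (0) * (2) = 0.
  (-3) * (1/2) = -3/2.
Total: 4 + 9 + 0 - 3/2 = 23/2.

23/2


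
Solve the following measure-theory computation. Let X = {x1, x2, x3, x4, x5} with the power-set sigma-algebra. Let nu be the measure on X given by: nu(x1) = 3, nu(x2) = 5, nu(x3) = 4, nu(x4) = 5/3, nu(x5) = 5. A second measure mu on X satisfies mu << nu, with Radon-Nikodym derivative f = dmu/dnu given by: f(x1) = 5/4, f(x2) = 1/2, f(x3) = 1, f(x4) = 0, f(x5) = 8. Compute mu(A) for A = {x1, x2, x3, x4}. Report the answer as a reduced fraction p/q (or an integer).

By the defining property of the Radon-Nikodym derivative, for every measurable set A,
  mu(A) = integral_A f dnu.
Since nu is a discrete measure concentrated on the atoms of X, the integral over A reduces to the sum
  mu(A) = sum_{x in A} f(x) * nu({x}).
Computing each term:
  x1: f(x1) * nu(x1) = 5/4 * 3 = 15/4.
  x2: f(x2) * nu(x2) = 1/2 * 5 = 5/2.
  x3: f(x3) * nu(x3) = 1 * 4 = 4.
  x4: f(x4) * nu(x4) = 0 * 5/3 = 0.
Summing: mu(A) = 15/4 + 5/2 + 4 + 0 = 41/4.

41/4


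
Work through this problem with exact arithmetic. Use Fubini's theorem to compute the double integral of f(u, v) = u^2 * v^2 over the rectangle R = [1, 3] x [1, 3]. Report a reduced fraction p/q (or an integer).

f(u, v) is a tensor product of a function of u and a function of v, and both factors are bounded continuous (hence Lebesgue integrable) on the rectangle, so Fubini's theorem applies:
  integral_R f d(m x m) = (integral_a1^b1 u^2 du) * (integral_a2^b2 v^2 dv).
Inner integral in u: integral_{1}^{3} u^2 du = (3^3 - 1^3)/3
  = 26/3.
Inner integral in v: integral_{1}^{3} v^2 dv = (3^3 - 1^3)/3
  = 26/3.
Product: (26/3) * (26/3) = 676/9.

676/9


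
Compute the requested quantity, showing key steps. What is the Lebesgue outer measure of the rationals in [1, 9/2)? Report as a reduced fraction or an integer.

Q cap [1, 9/2) is countable; list its elements as q_1, q_2, ... . Fix eps > 0 and cover the k-th point by an interval of length eps * 2^(-k). The cover has total length eps * sum_{k>=1} 2^(-k) = eps, so by definition of outer measure m*(Q cap [1, 9/2)) <= eps. Since eps was arbitrary and m* >= 0, the outer measure is 0.

0


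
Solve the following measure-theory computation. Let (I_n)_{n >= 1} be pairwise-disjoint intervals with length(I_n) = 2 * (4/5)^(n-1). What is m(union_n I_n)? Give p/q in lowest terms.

By countable additivity of the Lebesgue measure on pairwise disjoint measurable sets,
  m(union_{n >= 1} I_n) = sum_{n >= 1} m(I_n) = sum_{n >= 1} a * r^(n-1),
  with a = 2 and r = 4/5.
Since 0 < r = 4/5 < 1, the geometric series converges:
  sum_{n >= 1} a * r^(n-1) = a / (1 - r).
  = 2 / (1 - 4/5)
  = 2 / (1/5)
  = 10.

10


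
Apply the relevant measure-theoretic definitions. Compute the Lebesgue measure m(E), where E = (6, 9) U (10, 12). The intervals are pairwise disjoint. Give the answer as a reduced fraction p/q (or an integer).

For pairwise disjoint intervals, m(union_i I_i) = sum_i m(I_i),
and m is invariant under swapping open/closed endpoints (single points have measure 0).
So m(E) = sum_i (b_i - a_i).
  I_1 has length 9 - 6 = 3.
  I_2 has length 12 - 10 = 2.
Summing:
  m(E) = 3 + 2 = 5.

5


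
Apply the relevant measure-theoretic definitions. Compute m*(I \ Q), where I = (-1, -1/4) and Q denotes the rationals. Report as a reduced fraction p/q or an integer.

The interval I = (-1, -1/4) has m(I) = -1/4 - (-1) = 3/4 (endpoints are measure-zero, so open/closed/half-open agree). Write I = (I cap Q) u (I \ Q). The rationals in I are countable, so m*(I cap Q) = 0 (cover each rational by intervals whose total length is arbitrarily small). By countable subadditivity m*(I) <= m*(I cap Q) + m*(I \ Q), hence m*(I \ Q) >= m(I) = 3/4. The reverse inequality m*(I \ Q) <= m*(I) = 3/4 is trivial since (I \ Q) is a subset of I. Therefore m*(I \ Q) = 3/4.

3/4


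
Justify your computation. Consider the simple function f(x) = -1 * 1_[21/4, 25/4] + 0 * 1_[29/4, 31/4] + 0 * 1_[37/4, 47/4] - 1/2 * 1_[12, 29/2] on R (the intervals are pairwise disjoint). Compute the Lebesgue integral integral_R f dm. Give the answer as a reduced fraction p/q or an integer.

For a simple function f = sum_i c_i * 1_{A_i} with disjoint A_i,
  integral f dm = sum_i c_i * m(A_i).
Lengths of the A_i:
  m(A_1) = 25/4 - 21/4 = 1.
  m(A_2) = 31/4 - 29/4 = 1/2.
  m(A_3) = 47/4 - 37/4 = 5/2.
  m(A_4) = 29/2 - 12 = 5/2.
Contributions c_i * m(A_i):
  (-1) * (1) = -1.
  (0) * (1/2) = 0.
  (0) * (5/2) = 0.
  (-1/2) * (5/2) = -5/4.
Total: -1 + 0 + 0 - 5/4 = -9/4.

-9/4


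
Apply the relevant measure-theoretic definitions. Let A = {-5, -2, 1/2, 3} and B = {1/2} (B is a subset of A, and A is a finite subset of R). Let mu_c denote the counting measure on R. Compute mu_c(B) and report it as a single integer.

Counting measure assigns mu_c(E) = |E| (number of elements) when E is finite.
B has 1 element(s), so mu_c(B) = 1.

1


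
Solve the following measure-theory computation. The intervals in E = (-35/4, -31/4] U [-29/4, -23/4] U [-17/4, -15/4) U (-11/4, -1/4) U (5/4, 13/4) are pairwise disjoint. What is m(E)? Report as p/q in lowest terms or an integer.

For pairwise disjoint intervals, m(union_i I_i) = sum_i m(I_i),
and m is invariant under swapping open/closed endpoints (single points have measure 0).
So m(E) = sum_i (b_i - a_i).
  I_1 has length -31/4 - (-35/4) = 1.
  I_2 has length -23/4 - (-29/4) = 3/2.
  I_3 has length -15/4 - (-17/4) = 1/2.
  I_4 has length -1/4 - (-11/4) = 5/2.
  I_5 has length 13/4 - 5/4 = 2.
Summing:
  m(E) = 1 + 3/2 + 1/2 + 5/2 + 2 = 15/2.

15/2


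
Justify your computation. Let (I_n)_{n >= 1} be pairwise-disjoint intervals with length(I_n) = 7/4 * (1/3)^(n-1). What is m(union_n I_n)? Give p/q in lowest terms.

By countable additivity of the Lebesgue measure on pairwise disjoint measurable sets,
  m(union_{n >= 1} I_n) = sum_{n >= 1} m(I_n) = sum_{n >= 1} a * r^(n-1),
  with a = 7/4 and r = 1/3.
Since 0 < r = 1/3 < 1, the geometric series converges:
  sum_{n >= 1} a * r^(n-1) = a / (1 - r).
  = 7/4 / (1 - 1/3)
  = 7/4 / (2/3)
  = 21/8.

21/8


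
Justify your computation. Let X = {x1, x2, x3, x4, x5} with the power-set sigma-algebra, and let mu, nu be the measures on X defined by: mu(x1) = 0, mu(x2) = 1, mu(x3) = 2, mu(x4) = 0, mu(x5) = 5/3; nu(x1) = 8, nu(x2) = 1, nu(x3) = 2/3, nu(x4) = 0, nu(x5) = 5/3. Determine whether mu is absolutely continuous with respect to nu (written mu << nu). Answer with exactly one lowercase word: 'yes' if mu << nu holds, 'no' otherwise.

mu << nu means: every nu-null measurable set is also mu-null; equivalently, for every atom x, if nu({x}) = 0 then mu({x}) = 0.
Checking each atom:
  x1: nu = 8 > 0 -> no constraint.
  x2: nu = 1 > 0 -> no constraint.
  x3: nu = 2/3 > 0 -> no constraint.
  x4: nu = 0, mu = 0 -> consistent with mu << nu.
  x5: nu = 5/3 > 0 -> no constraint.
No atom violates the condition. Therefore mu << nu.

yes


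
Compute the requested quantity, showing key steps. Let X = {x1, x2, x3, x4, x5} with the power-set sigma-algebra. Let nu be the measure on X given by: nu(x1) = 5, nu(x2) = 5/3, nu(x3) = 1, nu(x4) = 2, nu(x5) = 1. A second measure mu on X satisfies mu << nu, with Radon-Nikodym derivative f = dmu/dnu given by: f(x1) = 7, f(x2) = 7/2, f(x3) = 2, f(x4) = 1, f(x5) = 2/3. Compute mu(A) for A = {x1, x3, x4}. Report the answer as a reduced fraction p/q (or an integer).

By the defining property of the Radon-Nikodym derivative, for every measurable set A,
  mu(A) = integral_A f dnu.
Since nu is a discrete measure concentrated on the atoms of X, the integral over A reduces to the sum
  mu(A) = sum_{x in A} f(x) * nu({x}).
Computing each term:
  x1: f(x1) * nu(x1) = 7 * 5 = 35.
  x3: f(x3) * nu(x3) = 2 * 1 = 2.
  x4: f(x4) * nu(x4) = 1 * 2 = 2.
Summing: mu(A) = 35 + 2 + 2 = 39.

39


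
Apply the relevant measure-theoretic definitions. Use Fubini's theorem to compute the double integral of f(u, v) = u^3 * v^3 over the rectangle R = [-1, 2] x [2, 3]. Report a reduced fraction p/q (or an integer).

f(u, v) is a tensor product of a function of u and a function of v, and both factors are bounded continuous (hence Lebesgue integrable) on the rectangle, so Fubini's theorem applies:
  integral_R f d(m x m) = (integral_a1^b1 u^3 du) * (integral_a2^b2 v^3 dv).
Inner integral in u: integral_{-1}^{2} u^3 du = (2^4 - (-1)^4)/4
  = 15/4.
Inner integral in v: integral_{2}^{3} v^3 dv = (3^4 - 2^4)/4
  = 65/4.
Product: (15/4) * (65/4) = 975/16.

975/16


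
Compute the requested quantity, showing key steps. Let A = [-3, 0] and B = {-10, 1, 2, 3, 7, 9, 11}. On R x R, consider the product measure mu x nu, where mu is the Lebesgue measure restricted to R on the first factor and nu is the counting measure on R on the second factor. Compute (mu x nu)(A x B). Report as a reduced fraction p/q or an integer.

For a measurable rectangle A x B, the product measure satisfies
  (mu x nu)(A x B) = mu(A) * nu(B).
  mu(A) = 3.
  nu(B) = 7.
  (mu x nu)(A x B) = 3 * 7 = 21.

21


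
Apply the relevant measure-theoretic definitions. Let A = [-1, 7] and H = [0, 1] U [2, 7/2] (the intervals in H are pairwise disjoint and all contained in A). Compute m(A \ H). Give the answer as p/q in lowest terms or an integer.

The ambient interval has length m(A) = 7 - (-1) = 8.
Since the holes are disjoint and sit inside A, by finite additivity
  m(H) = sum_i (b_i - a_i), and m(A \ H) = m(A) - m(H).
Computing the hole measures:
  m(H_1) = 1 - 0 = 1.
  m(H_2) = 7/2 - 2 = 3/2.
Summed: m(H) = 1 + 3/2 = 5/2.
So m(A \ H) = 8 - 5/2 = 11/2.

11/2


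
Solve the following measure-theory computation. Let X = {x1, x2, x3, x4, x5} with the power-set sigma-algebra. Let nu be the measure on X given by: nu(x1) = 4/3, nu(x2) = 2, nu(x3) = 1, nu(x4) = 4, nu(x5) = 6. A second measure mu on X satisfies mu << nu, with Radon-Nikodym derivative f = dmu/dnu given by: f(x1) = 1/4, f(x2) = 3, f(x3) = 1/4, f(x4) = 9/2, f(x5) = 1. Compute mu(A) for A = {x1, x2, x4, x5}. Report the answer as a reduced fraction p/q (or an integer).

By the defining property of the Radon-Nikodym derivative, for every measurable set A,
  mu(A) = integral_A f dnu.
Since nu is a discrete measure concentrated on the atoms of X, the integral over A reduces to the sum
  mu(A) = sum_{x in A} f(x) * nu({x}).
Computing each term:
  x1: f(x1) * nu(x1) = 1/4 * 4/3 = 1/3.
  x2: f(x2) * nu(x2) = 3 * 2 = 6.
  x4: f(x4) * nu(x4) = 9/2 * 4 = 18.
  x5: f(x5) * nu(x5) = 1 * 6 = 6.
Summing: mu(A) = 1/3 + 6 + 18 + 6 = 91/3.

91/3


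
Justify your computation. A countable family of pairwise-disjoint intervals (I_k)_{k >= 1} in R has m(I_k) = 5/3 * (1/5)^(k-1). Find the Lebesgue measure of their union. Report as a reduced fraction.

By countable additivity of the Lebesgue measure on pairwise disjoint measurable sets,
  m(union_{k >= 1} I_k) = sum_{k >= 1} m(I_k) = sum_{k >= 1} a * r^(k-1),
  with a = 5/3 and r = 1/5.
Since 0 < r = 1/5 < 1, the geometric series converges:
  sum_{k >= 1} a * r^(k-1) = a / (1 - r).
  = 5/3 / (1 - 1/5)
  = 5/3 / (4/5)
  = 25/12.

25/12


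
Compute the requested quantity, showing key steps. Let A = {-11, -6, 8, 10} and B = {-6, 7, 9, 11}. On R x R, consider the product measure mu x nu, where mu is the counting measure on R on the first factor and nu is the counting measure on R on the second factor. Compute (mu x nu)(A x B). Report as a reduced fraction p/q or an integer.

For a measurable rectangle A x B, the product measure satisfies
  (mu x nu)(A x B) = mu(A) * nu(B).
  mu(A) = 4.
  nu(B) = 4.
  (mu x nu)(A x B) = 4 * 4 = 16.

16


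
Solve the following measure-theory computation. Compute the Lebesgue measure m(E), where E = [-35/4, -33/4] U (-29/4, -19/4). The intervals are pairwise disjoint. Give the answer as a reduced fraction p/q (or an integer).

For pairwise disjoint intervals, m(union_i I_i) = sum_i m(I_i),
and m is invariant under swapping open/closed endpoints (single points have measure 0).
So m(E) = sum_i (b_i - a_i).
  I_1 has length -33/4 - (-35/4) = 1/2.
  I_2 has length -19/4 - (-29/4) = 5/2.
Summing:
  m(E) = 1/2 + 5/2 = 3.

3


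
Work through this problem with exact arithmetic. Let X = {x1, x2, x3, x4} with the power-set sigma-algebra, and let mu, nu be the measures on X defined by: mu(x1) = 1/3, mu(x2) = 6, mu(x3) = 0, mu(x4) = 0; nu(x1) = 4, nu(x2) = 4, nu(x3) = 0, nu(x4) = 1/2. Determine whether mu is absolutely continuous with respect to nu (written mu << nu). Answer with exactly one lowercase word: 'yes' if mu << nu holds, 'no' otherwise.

mu << nu means: every nu-null measurable set is also mu-null; equivalently, for every atom x, if nu({x}) = 0 then mu({x}) = 0.
Checking each atom:
  x1: nu = 4 > 0 -> no constraint.
  x2: nu = 4 > 0 -> no constraint.
  x3: nu = 0, mu = 0 -> consistent with mu << nu.
  x4: nu = 1/2 > 0 -> no constraint.
No atom violates the condition. Therefore mu << nu.

yes


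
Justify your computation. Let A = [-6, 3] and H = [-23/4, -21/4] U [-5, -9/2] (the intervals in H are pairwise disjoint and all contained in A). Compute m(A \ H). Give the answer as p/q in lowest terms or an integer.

The ambient interval has length m(A) = 3 - (-6) = 9.
Since the holes are disjoint and sit inside A, by finite additivity
  m(H) = sum_i (b_i - a_i), and m(A \ H) = m(A) - m(H).
Computing the hole measures:
  m(H_1) = -21/4 - (-23/4) = 1/2.
  m(H_2) = -9/2 - (-5) = 1/2.
Summed: m(H) = 1/2 + 1/2 = 1.
So m(A \ H) = 9 - 1 = 8.

8


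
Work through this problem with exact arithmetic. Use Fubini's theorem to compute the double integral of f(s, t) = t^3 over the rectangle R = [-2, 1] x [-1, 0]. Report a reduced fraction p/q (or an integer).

f(s, t) is a tensor product of a function of s and a function of t, and both factors are bounded continuous (hence Lebesgue integrable) on the rectangle, so Fubini's theorem applies:
  integral_R f d(m x m) = (integral_a1^b1 1 ds) * (integral_a2^b2 t^3 dt).
Inner integral in s: integral_{-2}^{1} 1 ds = (1^1 - (-2)^1)/1
  = 3.
Inner integral in t: integral_{-1}^{0} t^3 dt = (0^4 - (-1)^4)/4
  = -1/4.
Product: (3) * (-1/4) = -3/4.

-3/4


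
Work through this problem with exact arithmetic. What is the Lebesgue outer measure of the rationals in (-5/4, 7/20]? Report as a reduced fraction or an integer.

E = Q cap (-5/4, 7/20] is a subset of Q, which is countable. Enumerate Q = {q_1, q_2, ...}; for any eps > 0, cover q_k by the open interval (q_k - eps/2^(k+1), q_k + eps/2^(k+1)), of length eps/2^k. The total cover length is sum_{k>=1} eps/2^k = eps. Hence m*(E) <= m*(Q) <= eps for every eps > 0, and since outer measure is non-negative, m*(E) = 0.

0


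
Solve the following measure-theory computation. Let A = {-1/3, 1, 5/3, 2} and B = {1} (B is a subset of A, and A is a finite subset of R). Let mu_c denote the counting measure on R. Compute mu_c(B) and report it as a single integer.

Counting measure assigns mu_c(E) = |E| (number of elements) when E is finite.
B has 1 element(s), so mu_c(B) = 1.

1


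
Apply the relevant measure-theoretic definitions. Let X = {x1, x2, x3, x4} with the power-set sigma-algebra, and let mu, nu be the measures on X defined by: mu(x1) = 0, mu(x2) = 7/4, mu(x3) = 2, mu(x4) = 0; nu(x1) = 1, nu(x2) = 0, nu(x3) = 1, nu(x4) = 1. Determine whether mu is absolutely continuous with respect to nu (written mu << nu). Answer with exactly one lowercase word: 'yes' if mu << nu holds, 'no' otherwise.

mu << nu means: every nu-null measurable set is also mu-null; equivalently, for every atom x, if nu({x}) = 0 then mu({x}) = 0.
Checking each atom:
  x1: nu = 1 > 0 -> no constraint.
  x2: nu = 0, mu = 7/4 > 0 -> violates mu << nu.
  x3: nu = 1 > 0 -> no constraint.
  x4: nu = 1 > 0 -> no constraint.
The atom(s) x2 violate the condition (nu = 0 but mu > 0). Therefore mu is NOT absolutely continuous w.r.t. nu.

no


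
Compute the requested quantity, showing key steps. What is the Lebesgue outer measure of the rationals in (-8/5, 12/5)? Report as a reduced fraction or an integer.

E = Q cap (-8/5, 12/5) is a subset of Q, which is countable. Enumerate Q = {q_1, q_2, ...}; for any eps > 0, cover q_k by the open interval (q_k - eps/2^(k+1), q_k + eps/2^(k+1)), of length eps/2^k. The total cover length is sum_{k>=1} eps/2^k = eps. Hence m*(E) <= m*(Q) <= eps for every eps > 0, and since outer measure is non-negative, m*(E) = 0.

0


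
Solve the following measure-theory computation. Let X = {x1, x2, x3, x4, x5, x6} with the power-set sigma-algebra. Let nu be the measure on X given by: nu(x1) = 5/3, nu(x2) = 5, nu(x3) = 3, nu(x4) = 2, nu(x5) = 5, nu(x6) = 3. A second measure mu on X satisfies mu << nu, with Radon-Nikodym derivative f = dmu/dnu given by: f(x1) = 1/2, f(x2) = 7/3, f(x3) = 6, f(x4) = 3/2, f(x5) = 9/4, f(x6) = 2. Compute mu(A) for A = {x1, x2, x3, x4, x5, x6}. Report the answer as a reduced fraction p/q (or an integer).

By the defining property of the Radon-Nikodym derivative, for every measurable set A,
  mu(A) = integral_A f dnu.
Since nu is a discrete measure concentrated on the atoms of X, the integral over A reduces to the sum
  mu(A) = sum_{x in A} f(x) * nu({x}).
Computing each term:
  x1: f(x1) * nu(x1) = 1/2 * 5/3 = 5/6.
  x2: f(x2) * nu(x2) = 7/3 * 5 = 35/3.
  x3: f(x3) * nu(x3) = 6 * 3 = 18.
  x4: f(x4) * nu(x4) = 3/2 * 2 = 3.
  x5: f(x5) * nu(x5) = 9/4 * 5 = 45/4.
  x6: f(x6) * nu(x6) = 2 * 3 = 6.
Summing: mu(A) = 5/6 + 35/3 + 18 + 3 + 45/4 + 6 = 203/4.

203/4
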